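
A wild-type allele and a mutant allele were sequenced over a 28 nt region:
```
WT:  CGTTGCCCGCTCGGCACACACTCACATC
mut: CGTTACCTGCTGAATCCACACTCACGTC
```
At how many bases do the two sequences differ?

8

Comparing position by position, 8 bases differ: 5 (G/A), 8 (C/T), 12 (C/G), 13 (G/A), 14 (G/A), 15 (C/T), 16 (A/C), 26 (A/G).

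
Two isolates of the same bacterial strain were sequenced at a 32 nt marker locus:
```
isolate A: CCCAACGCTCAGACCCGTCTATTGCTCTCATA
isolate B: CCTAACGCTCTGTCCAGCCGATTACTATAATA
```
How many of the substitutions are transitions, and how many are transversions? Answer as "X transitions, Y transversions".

3 transitions, 6 transversions

Transitions (purine↔purine or pyrimidine↔pyrimidine): 3 C→T, 18 T→C, 24 G→A.
Transversions (purine↔pyrimidine): 11 A→T, 13 A→T, 16 C→A, 20 T→G, 27 C→A, 29 C→A.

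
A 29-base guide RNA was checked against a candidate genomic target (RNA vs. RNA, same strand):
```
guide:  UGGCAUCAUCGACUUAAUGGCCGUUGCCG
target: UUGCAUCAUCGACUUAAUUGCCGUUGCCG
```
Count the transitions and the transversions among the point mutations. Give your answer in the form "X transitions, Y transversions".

0 transitions, 2 transversions

Transitions (purine↔purine or pyrimidine↔pyrimidine): none.
Transversions (purine↔pyrimidine): 2 G→U, 19 G→U.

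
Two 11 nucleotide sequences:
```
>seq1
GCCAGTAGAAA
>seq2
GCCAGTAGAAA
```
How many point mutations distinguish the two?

0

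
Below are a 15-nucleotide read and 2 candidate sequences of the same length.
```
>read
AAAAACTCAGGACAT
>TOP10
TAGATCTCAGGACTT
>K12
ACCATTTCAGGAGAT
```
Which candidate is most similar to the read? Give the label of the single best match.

TOP10

TOP10 differs at 4 sites; K12 differs at 5 sites. The closest is TOP10.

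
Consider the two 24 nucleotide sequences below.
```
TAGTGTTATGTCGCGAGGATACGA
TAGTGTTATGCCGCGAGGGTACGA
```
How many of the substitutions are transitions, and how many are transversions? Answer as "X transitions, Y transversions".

Transitions (purine↔purine or pyrimidine↔pyrimidine): 11 T→C, 19 A→G.
Transversions (purine↔pyrimidine): none.

2 transitions, 0 transversions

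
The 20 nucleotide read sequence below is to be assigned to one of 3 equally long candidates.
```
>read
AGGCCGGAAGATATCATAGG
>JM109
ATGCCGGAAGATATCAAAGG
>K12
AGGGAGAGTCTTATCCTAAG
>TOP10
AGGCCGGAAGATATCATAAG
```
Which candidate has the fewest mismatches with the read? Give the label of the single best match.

TOP10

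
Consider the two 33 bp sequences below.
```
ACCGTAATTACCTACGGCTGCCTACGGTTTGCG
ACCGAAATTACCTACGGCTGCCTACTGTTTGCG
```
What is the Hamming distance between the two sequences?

2

Comparing position by position, 2 positions differ: 5 (T/A), 26 (G/T).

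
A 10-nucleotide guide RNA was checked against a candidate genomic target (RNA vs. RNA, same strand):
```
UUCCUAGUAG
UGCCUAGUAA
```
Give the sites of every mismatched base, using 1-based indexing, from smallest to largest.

2, 10

Differences at site 2 (U→G), site 10 (G→A).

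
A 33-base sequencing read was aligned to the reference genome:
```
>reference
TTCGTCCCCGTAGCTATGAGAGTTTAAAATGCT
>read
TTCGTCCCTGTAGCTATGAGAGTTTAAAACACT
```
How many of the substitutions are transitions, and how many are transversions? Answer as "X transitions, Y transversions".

3 transitions, 0 transversions

Transitions (purine↔purine or pyrimidine↔pyrimidine): 9 C→T, 30 T→C, 31 G→A.
Transversions (purine↔pyrimidine): none.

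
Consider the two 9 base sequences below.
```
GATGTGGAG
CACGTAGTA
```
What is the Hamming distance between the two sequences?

Comparing position by position, 5 bases differ: 1 (G/C), 3 (T/C), 6 (G/A), 8 (A/T), 9 (G/A).

5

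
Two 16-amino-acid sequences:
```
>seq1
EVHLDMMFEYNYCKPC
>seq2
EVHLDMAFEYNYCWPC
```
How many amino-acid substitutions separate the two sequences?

2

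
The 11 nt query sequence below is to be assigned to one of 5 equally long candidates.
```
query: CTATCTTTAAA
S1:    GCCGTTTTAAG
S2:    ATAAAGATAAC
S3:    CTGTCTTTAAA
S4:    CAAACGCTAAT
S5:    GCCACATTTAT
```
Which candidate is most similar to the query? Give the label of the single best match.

S3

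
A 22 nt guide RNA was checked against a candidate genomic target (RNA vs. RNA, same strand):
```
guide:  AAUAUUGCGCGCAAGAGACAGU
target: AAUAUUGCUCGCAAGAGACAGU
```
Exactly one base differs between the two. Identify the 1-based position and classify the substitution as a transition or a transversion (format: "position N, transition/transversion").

Position 9 changes G→U. G is a purine and U is a pyrimidine, so this is a transversion.

position 9, transversion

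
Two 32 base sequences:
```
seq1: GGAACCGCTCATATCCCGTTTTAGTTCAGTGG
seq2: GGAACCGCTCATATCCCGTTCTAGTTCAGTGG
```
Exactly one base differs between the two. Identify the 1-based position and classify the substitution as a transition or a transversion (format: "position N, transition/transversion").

The sequences differ only at position 21: T→C (pyrimidine→pyrimidine), a transition.

position 21, transition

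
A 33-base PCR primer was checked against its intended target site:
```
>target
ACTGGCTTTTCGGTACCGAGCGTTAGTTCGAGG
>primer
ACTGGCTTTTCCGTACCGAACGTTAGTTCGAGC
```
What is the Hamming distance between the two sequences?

3

Comparing position by position, 3 bases differ: 12 (G/C), 20 (G/A), 33 (G/C).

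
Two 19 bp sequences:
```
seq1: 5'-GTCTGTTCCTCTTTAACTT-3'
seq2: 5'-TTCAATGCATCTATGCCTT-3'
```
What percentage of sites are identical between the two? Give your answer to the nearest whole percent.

8 positions differ (1, 4, 5, 7, 9, 13, 15, 16), so 11 of 19 match: 11/19 = 57.89%.

58%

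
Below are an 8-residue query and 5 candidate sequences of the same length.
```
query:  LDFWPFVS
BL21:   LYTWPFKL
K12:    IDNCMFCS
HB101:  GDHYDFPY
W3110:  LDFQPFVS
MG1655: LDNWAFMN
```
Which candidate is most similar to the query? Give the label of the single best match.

W3110

BL21 differs at 4 residues; K12 differs at 5 residues; HB101 differs at 6 residues; W3110 differs at 1 residue; MG1655 differs at 4 residues. The closest is W3110.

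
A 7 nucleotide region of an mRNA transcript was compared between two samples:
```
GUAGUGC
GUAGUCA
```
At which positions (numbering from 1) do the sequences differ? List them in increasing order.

Scanning 1-based: 6: G/C; 7: C/A.

6, 7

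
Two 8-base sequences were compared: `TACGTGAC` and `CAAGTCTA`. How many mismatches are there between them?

5

Comparing position by position, 5 bases differ: 1 (T/C), 3 (C/A), 6 (G/C), 7 (A/T), 8 (C/A).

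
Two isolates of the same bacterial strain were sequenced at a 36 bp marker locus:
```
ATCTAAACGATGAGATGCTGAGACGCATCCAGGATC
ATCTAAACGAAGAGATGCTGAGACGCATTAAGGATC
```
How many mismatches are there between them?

Mismatches (1-based): base 11: T→A; base 29: C→T; base 30: C→A.

3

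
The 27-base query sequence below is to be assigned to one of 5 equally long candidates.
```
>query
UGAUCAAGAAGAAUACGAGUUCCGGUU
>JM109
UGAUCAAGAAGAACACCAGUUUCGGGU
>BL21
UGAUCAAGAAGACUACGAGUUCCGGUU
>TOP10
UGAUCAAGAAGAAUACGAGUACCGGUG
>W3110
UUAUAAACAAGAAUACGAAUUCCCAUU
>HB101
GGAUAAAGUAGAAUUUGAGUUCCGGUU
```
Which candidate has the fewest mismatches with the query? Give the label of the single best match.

BL21

Hamming distances to query — JM109: 4; BL21: 1; TOP10: 2; W3110: 6; HB101: 5.
Smallest is BL21 with 1 mismatch.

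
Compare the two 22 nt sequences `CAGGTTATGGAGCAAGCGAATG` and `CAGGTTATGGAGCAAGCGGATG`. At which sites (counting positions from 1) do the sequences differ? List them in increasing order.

19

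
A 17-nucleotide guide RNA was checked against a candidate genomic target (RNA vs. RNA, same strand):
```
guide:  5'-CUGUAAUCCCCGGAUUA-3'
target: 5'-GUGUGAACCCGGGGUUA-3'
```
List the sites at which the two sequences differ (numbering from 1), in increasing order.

Differences at site 1 (C→G), site 5 (A→G), site 7 (U→A), site 11 (C→G), site 14 (A→G).

1, 5, 7, 11, 14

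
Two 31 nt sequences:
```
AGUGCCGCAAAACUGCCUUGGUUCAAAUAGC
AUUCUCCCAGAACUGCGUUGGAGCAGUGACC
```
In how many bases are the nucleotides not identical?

Comparing position by position, 12 bases differ: 2 (G/U), 4 (G/C), 5 (C/U), 7 (G/C), 10 (A/G), 17 (C/G), 22 (U/A), 23 (U/G), 26 (A/G), 27 (A/U), 28 (U/G), 30 (G/C).

12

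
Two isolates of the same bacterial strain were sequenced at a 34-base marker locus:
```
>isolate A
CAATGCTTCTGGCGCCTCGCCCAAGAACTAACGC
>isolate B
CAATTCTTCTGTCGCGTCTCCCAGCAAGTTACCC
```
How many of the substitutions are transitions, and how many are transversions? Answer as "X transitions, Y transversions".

1 transition, 8 transversions

Transitions (purine↔purine or pyrimidine↔pyrimidine): 24 A→G.
Transversions (purine↔pyrimidine): 5 G→T, 12 G→T, 16 C→G, 19 G→T, 25 G→C, 28 C→G, 30 A→T, 33 G→C.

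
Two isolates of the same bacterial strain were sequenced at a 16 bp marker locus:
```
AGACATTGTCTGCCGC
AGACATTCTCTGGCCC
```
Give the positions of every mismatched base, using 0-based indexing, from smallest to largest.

Scanning 0-based: 7: G/C; 12: C/G; 14: G/C.

7, 12, 14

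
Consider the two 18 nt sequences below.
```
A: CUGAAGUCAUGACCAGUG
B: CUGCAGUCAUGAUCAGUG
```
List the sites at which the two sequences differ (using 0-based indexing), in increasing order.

Differences at site 3 (A→C), site 12 (C→U).

3, 12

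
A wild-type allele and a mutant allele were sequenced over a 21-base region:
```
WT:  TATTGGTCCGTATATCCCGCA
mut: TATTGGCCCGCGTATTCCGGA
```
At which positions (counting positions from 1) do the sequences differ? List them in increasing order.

7, 11, 12, 16, 20

Scanning 1-based: 7: T/C; 11: T/C; 12: A/G; 16: C/T; 20: C/G.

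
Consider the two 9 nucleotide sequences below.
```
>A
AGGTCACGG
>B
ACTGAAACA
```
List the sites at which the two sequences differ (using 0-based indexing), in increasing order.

Differences at site 1 (G→C), site 2 (G→T), site 3 (T→G), site 4 (C→A), site 6 (C→A), site 7 (G→C), site 8 (G→A).

1, 2, 3, 4, 6, 7, 8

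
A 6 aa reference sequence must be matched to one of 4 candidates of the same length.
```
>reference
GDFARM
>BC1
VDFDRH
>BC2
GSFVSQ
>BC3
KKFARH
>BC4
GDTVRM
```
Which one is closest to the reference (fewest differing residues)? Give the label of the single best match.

Hamming distances to reference — BC1: 3; BC2: 4; BC3: 3; BC4: 2.
Smallest is BC4 with 2 mismatches.

BC4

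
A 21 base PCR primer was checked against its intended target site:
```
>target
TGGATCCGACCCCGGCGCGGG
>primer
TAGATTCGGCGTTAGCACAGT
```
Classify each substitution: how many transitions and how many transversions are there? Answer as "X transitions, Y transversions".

8 transitions, 2 transversions

Mismatches (1-based):
base 2: G→A (purine→purine, transition)
base 6: C→T (pyrimidine→pyrimidine, transition)
base 9: A→G (purine→purine, transition)
base 11: C→G (pyrimidine→purine, transversion)
base 12: C→T (pyrimidine→pyrimidine, transition)
base 13: C→T (pyrimidine→pyrimidine, transition)
base 14: G→A (purine→purine, transition)
base 17: G→A (purine→purine, transition)
base 19: G→A (purine→purine, transition)
base 21: G→T (purine→pyrimidine, transversion)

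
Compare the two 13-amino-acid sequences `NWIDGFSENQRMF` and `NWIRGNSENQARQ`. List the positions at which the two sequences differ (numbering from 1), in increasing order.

Differences at position 4 (D→R), position 6 (F→N), position 11 (R→A), position 12 (M→R), position 13 (F→Q).

4, 6, 11, 12, 13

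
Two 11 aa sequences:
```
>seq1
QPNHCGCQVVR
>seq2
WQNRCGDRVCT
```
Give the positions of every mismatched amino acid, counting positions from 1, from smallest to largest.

Differences at position 1 (Q→W), position 2 (P→Q), position 4 (H→R), position 7 (C→D), position 8 (Q→R), position 10 (V→C), position 11 (R→T).

1, 2, 4, 7, 8, 10, 11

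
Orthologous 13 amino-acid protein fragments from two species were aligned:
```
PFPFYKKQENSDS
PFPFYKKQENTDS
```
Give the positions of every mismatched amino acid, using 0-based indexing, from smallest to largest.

Differences at position 10 (S→T).

10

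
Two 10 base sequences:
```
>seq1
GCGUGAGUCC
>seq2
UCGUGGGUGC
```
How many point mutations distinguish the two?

Comparing position by position, 3 bases differ: 1 (G/U), 6 (A/G), 9 (C/G).

3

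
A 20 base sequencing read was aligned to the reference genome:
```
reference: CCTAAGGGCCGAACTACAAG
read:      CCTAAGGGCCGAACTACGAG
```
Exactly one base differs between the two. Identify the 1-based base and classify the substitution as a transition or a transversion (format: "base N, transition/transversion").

base 18, transition

Base 18 changes A→G. A is a purine and G is a purine, so this is a transition.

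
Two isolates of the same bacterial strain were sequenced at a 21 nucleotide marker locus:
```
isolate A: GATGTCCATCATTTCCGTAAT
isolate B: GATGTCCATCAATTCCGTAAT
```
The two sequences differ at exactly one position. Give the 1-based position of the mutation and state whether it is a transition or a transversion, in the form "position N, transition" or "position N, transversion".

position 12, transversion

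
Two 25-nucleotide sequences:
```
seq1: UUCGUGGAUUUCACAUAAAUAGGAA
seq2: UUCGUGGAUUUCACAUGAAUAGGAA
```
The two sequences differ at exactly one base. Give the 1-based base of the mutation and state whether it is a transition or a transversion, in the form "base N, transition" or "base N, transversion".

The sequences differ only at base 17: A→G (purine→purine), a transition.

base 17, transition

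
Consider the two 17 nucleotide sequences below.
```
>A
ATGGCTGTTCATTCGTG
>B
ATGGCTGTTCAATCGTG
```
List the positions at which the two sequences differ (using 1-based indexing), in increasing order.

12

Differences at position 12 (T→A).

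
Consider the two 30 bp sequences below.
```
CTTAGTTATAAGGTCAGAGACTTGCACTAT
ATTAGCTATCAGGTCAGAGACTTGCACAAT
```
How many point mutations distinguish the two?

4

The sequences differ at sites 1, 6, 10, 28 (1-based) — 4 in total.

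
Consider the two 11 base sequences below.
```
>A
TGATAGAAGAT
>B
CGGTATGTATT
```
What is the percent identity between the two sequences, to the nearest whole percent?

36%

Mismatches at positions 1, 3, 6, 7, 8, 9, 10 (1-based): 7 of 11.
Identical positions: 4/11 = 36.36% → 36%.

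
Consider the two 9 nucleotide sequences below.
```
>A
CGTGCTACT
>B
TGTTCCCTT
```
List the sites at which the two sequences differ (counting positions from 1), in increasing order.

Differences at site 1 (C→T), site 4 (G→T), site 6 (T→C), site 7 (A→C), site 8 (C→T).

1, 4, 6, 7, 8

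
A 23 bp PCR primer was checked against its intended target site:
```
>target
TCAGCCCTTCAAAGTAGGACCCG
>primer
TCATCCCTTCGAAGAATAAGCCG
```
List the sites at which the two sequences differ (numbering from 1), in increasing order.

4, 11, 15, 17, 18, 20

Differences at site 4 (G→T), site 11 (A→G), site 15 (T→A), site 17 (G→T), site 18 (G→A), site 20 (C→G).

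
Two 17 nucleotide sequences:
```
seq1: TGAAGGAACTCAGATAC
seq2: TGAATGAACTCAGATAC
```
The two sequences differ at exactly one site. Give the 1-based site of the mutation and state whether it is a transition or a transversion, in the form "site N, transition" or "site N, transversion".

The sequences differ only at site 5: G→T (purine→pyrimidine), a transversion.

site 5, transversion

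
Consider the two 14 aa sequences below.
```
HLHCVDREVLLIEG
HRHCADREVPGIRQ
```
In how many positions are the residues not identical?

6

The sequences differ at positions 2, 5, 10, 11, 13, 14 (1-based) — 6 in total.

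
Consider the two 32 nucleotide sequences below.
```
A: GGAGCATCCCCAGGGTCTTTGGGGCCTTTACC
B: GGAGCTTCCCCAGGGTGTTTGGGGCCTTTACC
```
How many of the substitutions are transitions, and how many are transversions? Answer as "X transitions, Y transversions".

0 transitions, 2 transversions

Mismatches (1-based):
base 6: A→T (purine→pyrimidine, transversion)
base 17: C→G (pyrimidine→purine, transversion)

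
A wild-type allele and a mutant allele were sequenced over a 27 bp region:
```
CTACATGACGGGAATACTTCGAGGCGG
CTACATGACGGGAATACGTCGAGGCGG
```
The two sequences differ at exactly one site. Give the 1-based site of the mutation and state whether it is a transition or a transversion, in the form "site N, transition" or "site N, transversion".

Site 18 changes T→G. T is a pyrimidine and G is a purine, so this is a transversion.

site 18, transversion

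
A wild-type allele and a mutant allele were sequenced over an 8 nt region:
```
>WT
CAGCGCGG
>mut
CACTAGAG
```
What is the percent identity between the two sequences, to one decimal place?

5 positions differ (3, 4, 5, 6, 7), so 3 of 8 match: 3/8 = 37.5%.

37.5%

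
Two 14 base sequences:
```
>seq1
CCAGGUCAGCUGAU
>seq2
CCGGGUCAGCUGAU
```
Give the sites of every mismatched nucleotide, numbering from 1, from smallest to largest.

3

Scanning 1-based: 3: A/G.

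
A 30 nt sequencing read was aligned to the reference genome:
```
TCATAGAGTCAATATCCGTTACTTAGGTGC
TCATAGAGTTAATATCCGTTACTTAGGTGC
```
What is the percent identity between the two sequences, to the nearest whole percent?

97%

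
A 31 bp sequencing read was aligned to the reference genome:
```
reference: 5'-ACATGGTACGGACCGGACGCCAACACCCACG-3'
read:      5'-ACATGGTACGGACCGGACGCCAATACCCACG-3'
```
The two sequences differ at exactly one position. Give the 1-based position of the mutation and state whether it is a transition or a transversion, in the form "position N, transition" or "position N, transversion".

position 24, transition

Position 24 changes C→T. C is a pyrimidine and T is a pyrimidine, so this is a transition.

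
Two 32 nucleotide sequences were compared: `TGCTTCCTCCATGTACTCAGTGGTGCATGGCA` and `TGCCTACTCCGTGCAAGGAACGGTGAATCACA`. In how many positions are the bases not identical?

12

Comparing position by position, 12 positions differ: 4 (T/C), 6 (C/A), 11 (A/G), 14 (T/C), 16 (C/A), 17 (T/G), 18 (C/G), 20 (G/A), 21 (T/C), 26 (C/A), 29 (G/C), 30 (G/A).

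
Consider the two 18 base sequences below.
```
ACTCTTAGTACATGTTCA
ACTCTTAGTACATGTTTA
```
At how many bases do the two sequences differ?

Comparing position by position, 1 base differs: 17 (C/T).

1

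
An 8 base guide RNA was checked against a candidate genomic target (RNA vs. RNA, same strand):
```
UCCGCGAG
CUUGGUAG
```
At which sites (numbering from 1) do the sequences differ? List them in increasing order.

Scanning 1-based: 1: U/C; 2: C/U; 3: C/U; 5: C/G; 6: G/U.

1, 2, 3, 5, 6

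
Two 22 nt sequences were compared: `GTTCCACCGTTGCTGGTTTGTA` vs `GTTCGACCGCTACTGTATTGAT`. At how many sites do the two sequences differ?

7

The sequences differ at sites 5, 10, 12, 16, 17, 21, 22 (1-based) — 7 in total.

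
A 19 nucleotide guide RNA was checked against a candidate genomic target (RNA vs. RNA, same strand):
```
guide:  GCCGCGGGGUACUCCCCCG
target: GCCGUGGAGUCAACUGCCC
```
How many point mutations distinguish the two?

8

Comparing position by position, 8 sites differ: 5 (C/U), 8 (G/A), 11 (A/C), 12 (C/A), 13 (U/A), 15 (C/U), 16 (C/G), 19 (G/C).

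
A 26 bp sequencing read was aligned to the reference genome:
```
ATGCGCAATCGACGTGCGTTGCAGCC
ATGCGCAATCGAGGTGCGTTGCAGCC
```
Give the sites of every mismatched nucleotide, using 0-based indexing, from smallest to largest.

Scanning 0-based: 12: C/G.

12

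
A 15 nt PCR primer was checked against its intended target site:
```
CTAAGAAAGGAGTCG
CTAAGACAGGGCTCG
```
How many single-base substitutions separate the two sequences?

3

Comparing position by position, 3 bases differ: 7 (A/C), 11 (A/G), 12 (G/C).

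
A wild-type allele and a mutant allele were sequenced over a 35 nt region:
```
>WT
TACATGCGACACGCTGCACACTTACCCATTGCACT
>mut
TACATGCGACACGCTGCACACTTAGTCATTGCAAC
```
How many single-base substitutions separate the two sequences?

4

The sequences differ at bases 25, 26, 34, 35 (1-based) — 4 in total.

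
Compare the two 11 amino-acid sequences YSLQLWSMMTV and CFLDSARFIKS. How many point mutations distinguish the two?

10

Comparing position by position, 10 residues differ: 1 (Y/C), 2 (S/F), 4 (Q/D), 5 (L/S), 6 (W/A), 7 (S/R), 8 (M/F), 9 (M/I), 10 (T/K), 11 (V/S).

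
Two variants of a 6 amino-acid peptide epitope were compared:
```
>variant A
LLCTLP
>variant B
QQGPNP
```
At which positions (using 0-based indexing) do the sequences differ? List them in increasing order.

Scanning 0-based: 0: L/Q; 1: L/Q; 2: C/G; 3: T/P; 4: L/N.

0, 1, 2, 3, 4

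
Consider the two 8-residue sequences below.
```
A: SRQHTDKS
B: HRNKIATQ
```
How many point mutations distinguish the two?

7

Mismatches (1-based): position 1: S→H; position 3: Q→N; position 4: H→K; position 5: T→I; position 6: D→A; position 7: K→T; position 8: S→Q.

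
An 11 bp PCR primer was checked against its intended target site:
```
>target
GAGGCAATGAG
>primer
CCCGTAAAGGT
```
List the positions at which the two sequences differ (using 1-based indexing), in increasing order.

1, 2, 3, 5, 8, 10, 11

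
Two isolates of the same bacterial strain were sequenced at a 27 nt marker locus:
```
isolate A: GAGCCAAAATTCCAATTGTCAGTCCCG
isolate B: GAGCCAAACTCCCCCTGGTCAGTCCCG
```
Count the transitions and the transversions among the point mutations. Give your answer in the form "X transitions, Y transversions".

Mismatches (1-based):
base 9: A→C (purine→pyrimidine, transversion)
base 11: T→C (pyrimidine→pyrimidine, transition)
base 14: A→C (purine→pyrimidine, transversion)
base 15: A→C (purine→pyrimidine, transversion)
base 17: T→G (pyrimidine→purine, transversion)

1 transition, 4 transversions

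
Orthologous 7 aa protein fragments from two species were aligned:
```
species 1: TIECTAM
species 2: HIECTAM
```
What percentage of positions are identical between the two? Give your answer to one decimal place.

Mismatch at position 1 (1-based): 1 of 7.
Identical positions: 6/7 = 85.71% → 85.7%.

85.7%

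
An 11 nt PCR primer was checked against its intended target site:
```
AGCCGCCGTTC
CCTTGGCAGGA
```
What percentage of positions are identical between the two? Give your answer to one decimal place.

Mismatches at positions 1, 2, 3, 4, 6, 8, 9, 10, 11 (1-based): 9 of 11.
Identical positions: 2/11 = 18.18% → 18.2%.

18.2%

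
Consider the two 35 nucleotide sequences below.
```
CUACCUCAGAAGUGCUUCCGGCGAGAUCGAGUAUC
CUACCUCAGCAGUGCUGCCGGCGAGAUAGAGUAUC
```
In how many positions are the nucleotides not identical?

Mismatches (1-based): position 10: A→C; position 17: U→G; position 28: C→A.

3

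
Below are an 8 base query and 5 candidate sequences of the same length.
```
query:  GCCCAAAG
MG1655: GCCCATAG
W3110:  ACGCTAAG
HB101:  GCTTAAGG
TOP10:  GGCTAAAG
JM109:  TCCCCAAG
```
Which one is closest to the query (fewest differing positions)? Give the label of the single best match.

MG1655

MG1655 differs at 1 position; W3110 differs at 3 positions; HB101 differs at 3 positions; TOP10 differs at 2 positions; JM109 differs at 2 positions. The closest is MG1655.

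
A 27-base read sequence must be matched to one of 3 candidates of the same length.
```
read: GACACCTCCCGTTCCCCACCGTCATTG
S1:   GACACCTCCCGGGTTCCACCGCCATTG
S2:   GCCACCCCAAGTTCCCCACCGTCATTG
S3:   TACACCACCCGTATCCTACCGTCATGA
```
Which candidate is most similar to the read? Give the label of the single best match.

S1 differs at 5 bases; S2 differs at 4 bases; S3 differs at 7 bases. The closest is S2.

S2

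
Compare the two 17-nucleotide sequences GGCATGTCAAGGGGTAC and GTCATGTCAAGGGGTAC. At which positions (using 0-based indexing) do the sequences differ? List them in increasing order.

Scanning 0-based: 1: G/T.

1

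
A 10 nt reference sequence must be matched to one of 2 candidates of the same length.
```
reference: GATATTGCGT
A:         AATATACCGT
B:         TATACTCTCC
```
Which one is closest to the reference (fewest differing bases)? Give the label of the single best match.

A

A differs at 3 bases; B differs at 6 bases. The closest is A.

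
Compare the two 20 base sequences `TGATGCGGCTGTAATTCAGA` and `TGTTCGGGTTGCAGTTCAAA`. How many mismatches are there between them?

Mismatches (1-based): site 3: A→T; site 5: G→C; site 6: C→G; site 9: C→T; site 12: T→C; site 14: A→G; site 19: G→A.

7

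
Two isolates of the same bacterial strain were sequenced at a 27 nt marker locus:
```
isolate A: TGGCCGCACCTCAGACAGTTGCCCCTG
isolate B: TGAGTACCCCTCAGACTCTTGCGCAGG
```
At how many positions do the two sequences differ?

10

The sequences differ at positions 3, 4, 5, 6, 8, 17, 18, 23, 25, 26 (1-based) — 10 in total.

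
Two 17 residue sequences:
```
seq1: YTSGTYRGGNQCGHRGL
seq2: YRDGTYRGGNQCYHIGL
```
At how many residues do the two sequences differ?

4

Mismatches (1-based): residue 2: T→R; residue 3: S→D; residue 13: G→Y; residue 15: R→I.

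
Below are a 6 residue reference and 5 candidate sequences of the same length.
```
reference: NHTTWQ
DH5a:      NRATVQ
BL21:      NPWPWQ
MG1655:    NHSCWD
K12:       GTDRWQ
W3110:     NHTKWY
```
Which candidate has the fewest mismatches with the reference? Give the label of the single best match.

DH5a differs at 3 positions; BL21 differs at 3 positions; MG1655 differs at 3 positions; K12 differs at 4 positions; W3110 differs at 2 positions. The closest is W3110.

W3110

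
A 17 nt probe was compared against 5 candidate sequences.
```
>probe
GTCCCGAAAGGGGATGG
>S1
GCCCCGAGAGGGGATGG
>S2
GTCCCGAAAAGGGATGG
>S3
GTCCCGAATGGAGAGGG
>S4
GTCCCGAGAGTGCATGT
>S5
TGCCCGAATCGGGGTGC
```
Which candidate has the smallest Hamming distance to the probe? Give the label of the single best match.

S1 differs at 2 positions; S2 differs at 1 position; S3 differs at 3 positions; S4 differs at 4 positions; S5 differs at 6 positions. The closest is S2.

S2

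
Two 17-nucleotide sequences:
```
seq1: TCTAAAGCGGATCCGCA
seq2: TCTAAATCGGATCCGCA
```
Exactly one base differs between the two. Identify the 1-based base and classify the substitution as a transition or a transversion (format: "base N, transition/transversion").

base 7, transversion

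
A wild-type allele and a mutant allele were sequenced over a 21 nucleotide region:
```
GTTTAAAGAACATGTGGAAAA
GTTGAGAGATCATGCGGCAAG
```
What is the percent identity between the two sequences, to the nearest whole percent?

6 positions differ (4, 6, 10, 15, 18, 21), so 15 of 21 match: 15/21 = 71.43%.

71%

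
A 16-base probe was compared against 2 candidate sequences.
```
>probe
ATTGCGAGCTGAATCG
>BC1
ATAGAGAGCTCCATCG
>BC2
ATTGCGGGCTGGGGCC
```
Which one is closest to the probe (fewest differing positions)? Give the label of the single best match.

BC1

BC1 differs at 4 positions; BC2 differs at 5 positions. The closest is BC1.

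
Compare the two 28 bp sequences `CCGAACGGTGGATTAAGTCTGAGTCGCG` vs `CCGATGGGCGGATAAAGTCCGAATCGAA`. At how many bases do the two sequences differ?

8

Comparing position by position, 8 bases differ: 5 (A/T), 6 (C/G), 9 (T/C), 14 (T/A), 20 (T/C), 23 (G/A), 27 (C/A), 28 (G/A).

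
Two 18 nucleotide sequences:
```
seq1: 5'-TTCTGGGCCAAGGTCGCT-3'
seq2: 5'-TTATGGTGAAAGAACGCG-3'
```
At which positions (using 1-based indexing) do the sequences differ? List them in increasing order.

3, 7, 8, 9, 13, 14, 18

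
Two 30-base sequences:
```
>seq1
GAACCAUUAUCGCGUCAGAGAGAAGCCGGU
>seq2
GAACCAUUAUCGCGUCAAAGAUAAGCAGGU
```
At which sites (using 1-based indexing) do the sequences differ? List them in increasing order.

18, 22, 27

Differences at site 18 (G→A), site 22 (G→U), site 27 (C→A).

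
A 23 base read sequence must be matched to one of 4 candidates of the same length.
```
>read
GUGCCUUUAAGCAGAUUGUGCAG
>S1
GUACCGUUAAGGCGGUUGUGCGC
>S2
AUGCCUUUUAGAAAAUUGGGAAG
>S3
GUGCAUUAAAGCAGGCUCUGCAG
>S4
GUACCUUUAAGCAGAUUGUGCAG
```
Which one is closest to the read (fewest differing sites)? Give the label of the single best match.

S4

Hamming distances to read — S1: 7; S2: 6; S3: 5; S4: 1.
Smallest is S4 with 1 mismatch.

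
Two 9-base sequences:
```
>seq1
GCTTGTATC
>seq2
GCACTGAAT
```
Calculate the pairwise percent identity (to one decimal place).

33.3%

6 positions differ (3, 4, 5, 6, 8, 9), so 3 of 9 match: 3/9 = 33.33%.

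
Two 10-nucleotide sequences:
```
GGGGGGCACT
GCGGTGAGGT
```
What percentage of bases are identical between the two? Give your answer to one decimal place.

50.0%

Mismatches at positions 2, 5, 7, 8, 9 (1-based): 5 of 10.
Identical positions: 5/10 = 50% → 50.0%.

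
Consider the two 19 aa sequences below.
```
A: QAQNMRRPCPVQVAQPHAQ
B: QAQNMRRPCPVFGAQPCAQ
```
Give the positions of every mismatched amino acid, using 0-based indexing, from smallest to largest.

Scanning 0-based: 11: Q/F; 12: V/G; 16: H/C.

11, 12, 16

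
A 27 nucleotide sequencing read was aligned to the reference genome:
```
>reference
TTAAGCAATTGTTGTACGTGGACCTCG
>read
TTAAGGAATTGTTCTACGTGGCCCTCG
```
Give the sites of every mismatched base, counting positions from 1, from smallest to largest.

6, 14, 22

Differences at site 6 (C→G), site 14 (G→C), site 22 (A→C).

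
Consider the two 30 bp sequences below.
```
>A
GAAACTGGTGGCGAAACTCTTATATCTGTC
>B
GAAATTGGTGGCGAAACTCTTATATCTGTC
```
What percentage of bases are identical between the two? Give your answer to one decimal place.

96.7%

Mismatch at position 5 (1-based): 1 of 30.
Identical positions: 29/30 = 96.67% → 96.7%.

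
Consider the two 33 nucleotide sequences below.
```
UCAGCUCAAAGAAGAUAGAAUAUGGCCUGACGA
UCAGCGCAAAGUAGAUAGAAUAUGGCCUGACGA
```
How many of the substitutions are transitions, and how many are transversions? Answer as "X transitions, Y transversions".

Transitions (purine↔purine or pyrimidine↔pyrimidine): none.
Transversions (purine↔pyrimidine): 6 U→G, 12 A→U.

0 transitions, 2 transversions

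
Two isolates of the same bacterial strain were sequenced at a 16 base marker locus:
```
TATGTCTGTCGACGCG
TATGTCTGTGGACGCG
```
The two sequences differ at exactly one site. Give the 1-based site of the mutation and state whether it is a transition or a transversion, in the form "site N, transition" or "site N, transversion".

Site 10 changes C→G. C is a pyrimidine and G is a purine, so this is a transversion.

site 10, transversion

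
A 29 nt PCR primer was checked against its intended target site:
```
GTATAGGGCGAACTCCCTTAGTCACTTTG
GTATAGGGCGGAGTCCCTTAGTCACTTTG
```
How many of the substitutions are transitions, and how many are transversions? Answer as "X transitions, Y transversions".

1 transition, 1 transversion

Mismatches (1-based):
base 11: A→G (purine→purine, transition)
base 13: C→G (pyrimidine→purine, transversion)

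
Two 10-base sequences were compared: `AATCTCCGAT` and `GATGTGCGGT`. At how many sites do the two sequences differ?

4

The sequences differ at sites 1, 4, 6, 9 (1-based) — 4 in total.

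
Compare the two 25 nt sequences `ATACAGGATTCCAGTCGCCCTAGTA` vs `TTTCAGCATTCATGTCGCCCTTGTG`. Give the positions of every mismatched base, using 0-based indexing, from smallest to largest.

0, 2, 6, 11, 12, 21, 24

Scanning 0-based: 0: A/T; 2: A/T; 6: G/C; 11: C/A; 12: A/T; 21: A/T; 24: A/G.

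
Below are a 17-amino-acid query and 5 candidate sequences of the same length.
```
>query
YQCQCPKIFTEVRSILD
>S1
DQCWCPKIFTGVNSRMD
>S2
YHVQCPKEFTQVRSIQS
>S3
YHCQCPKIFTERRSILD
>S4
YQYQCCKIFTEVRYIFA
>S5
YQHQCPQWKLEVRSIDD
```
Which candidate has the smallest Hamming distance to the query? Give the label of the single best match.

S3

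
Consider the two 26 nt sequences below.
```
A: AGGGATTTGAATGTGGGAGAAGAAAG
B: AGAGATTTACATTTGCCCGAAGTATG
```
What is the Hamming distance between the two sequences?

The sequences differ at positions 3, 9, 10, 13, 16, 17, 18, 23, 25 (1-based) — 9 in total.

9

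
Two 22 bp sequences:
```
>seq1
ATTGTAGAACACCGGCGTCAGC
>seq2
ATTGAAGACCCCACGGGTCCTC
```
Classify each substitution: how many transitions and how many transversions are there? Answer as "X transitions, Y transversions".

0 transitions, 8 transversions

Transitions (purine↔purine or pyrimidine↔pyrimidine): none.
Transversions (purine↔pyrimidine): 5 T→A, 9 A→C, 11 A→C, 13 C→A, 14 G→C, 16 C→G, 20 A→C, 21 G→T.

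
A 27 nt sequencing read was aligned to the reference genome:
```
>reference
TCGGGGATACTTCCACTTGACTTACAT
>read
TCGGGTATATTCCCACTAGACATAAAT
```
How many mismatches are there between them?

6

Comparing position by position, 6 positions differ: 6 (G/T), 10 (C/T), 12 (T/C), 18 (T/A), 22 (T/A), 25 (C/A).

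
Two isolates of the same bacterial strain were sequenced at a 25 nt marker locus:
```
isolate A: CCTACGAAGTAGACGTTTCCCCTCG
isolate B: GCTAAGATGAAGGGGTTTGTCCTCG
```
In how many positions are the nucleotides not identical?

8

The sequences differ at positions 1, 5, 8, 10, 13, 14, 19, 20 (1-based) — 8 in total.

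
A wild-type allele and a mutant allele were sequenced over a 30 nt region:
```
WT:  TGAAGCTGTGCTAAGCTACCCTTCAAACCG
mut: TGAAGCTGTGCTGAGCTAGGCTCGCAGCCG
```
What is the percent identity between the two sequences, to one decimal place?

Mismatches at positions 13, 19, 20, 23, 24, 25, 27 (1-based): 7 of 30.
Identical positions: 23/30 = 76.67% → 76.7%.

76.7%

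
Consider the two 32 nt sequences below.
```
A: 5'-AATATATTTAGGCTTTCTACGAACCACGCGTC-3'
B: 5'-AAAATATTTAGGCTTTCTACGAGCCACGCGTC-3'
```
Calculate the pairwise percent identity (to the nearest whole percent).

94%

Mismatches at positions 3, 23 (1-based): 2 of 32.
Identical positions: 30/32 = 93.75% → 94%.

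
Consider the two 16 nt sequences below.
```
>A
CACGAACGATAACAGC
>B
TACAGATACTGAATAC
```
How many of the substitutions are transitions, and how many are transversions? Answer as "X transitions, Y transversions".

Transitions (purine↔purine or pyrimidine↔pyrimidine): 1 C→T, 4 G→A, 5 A→G, 7 C→T, 8 G→A, 11 A→G, 15 G→A.
Transversions (purine↔pyrimidine): 9 A→C, 13 C→A, 14 A→T.

7 transitions, 3 transversions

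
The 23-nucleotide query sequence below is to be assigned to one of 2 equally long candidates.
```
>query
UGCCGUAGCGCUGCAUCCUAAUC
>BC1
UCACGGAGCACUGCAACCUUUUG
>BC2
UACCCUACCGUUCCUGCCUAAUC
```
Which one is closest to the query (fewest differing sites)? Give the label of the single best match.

BC2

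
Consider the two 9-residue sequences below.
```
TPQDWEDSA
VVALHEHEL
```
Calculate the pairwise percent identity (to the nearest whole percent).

Mismatches at positions 1, 2, 3, 4, 5, 7, 8, 9 (1-based): 8 of 9.
Identical positions: 1/9 = 11.11% → 11%.

11%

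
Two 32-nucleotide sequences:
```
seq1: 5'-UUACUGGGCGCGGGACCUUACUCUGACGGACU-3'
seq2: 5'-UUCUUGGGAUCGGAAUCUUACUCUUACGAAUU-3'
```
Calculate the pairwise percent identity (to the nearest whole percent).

72%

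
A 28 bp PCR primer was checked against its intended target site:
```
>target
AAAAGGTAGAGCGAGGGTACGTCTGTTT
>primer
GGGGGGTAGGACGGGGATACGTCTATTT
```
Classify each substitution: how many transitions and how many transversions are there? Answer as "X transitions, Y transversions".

Transitions (purine↔purine or pyrimidine↔pyrimidine): 1 A→G, 2 A→G, 3 A→G, 4 A→G, 10 A→G, 11 G→A, 14 A→G, 17 G→A, 25 G→A.
Transversions (purine↔pyrimidine): none.

9 transitions, 0 transversions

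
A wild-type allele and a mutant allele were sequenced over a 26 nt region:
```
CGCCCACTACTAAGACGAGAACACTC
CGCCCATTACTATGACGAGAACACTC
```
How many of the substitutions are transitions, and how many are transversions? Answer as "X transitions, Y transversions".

Mismatches (1-based):
position 7: C→T (pyrimidine→pyrimidine, transition)
position 13: A→T (purine→pyrimidine, transversion)

1 transition, 1 transversion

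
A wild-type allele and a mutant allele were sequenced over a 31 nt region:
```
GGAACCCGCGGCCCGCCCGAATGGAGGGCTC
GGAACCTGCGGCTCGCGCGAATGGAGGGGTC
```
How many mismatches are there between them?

4

Mismatches (1-based): position 7: C→T; position 13: C→T; position 17: C→G; position 29: C→G.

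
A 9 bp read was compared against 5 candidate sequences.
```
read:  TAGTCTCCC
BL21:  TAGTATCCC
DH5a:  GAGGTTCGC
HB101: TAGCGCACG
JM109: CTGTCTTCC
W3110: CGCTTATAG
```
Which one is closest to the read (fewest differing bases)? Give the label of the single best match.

BL21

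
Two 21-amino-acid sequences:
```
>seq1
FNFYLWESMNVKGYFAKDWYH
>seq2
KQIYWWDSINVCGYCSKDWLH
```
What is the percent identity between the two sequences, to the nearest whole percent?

52%

10 positions differ (1, 2, 3, 5, 7, 9, 12, 15, 16, 20), so 11 of 21 match: 11/21 = 52.38%.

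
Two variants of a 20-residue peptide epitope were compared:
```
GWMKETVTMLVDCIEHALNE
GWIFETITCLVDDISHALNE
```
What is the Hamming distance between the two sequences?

Mismatches (1-based): position 3: M→I; position 4: K→F; position 7: V→I; position 9: M→C; position 13: C→D; position 15: E→S.

6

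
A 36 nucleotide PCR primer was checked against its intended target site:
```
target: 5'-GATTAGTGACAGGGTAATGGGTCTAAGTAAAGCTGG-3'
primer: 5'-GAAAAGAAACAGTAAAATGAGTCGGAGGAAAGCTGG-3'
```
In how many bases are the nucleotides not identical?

The sequences differ at bases 3, 4, 7, 8, 13, 14, 15, 20, 24, 25, 28 (1-based) — 11 in total.

11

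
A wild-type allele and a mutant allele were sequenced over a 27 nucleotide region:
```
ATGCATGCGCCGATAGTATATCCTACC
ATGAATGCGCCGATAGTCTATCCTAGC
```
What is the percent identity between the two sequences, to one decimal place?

Mismatches at positions 4, 18, 26 (1-based): 3 of 27.
Identical positions: 24/27 = 88.89% → 88.9%.

88.9%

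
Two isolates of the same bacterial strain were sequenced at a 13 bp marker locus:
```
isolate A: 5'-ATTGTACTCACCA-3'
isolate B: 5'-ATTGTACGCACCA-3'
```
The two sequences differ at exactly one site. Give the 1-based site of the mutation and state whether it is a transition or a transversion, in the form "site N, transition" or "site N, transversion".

Site 8 changes T→G. T is a pyrimidine and G is a purine, so this is a transversion.

site 8, transversion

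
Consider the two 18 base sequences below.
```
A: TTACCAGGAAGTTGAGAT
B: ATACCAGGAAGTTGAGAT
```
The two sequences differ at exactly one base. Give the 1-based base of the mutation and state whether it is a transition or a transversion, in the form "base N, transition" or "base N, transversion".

base 1, transversion

Base 1 changes T→A. T is a pyrimidine and A is a purine, so this is a transversion.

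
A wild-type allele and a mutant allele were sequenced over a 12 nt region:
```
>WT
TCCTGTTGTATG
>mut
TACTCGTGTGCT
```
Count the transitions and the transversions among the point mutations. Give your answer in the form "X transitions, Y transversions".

Mismatches (1-based):
base 2: C→A (pyrimidine→purine, transversion)
base 5: G→C (purine→pyrimidine, transversion)
base 6: T→G (pyrimidine→purine, transversion)
base 10: A→G (purine→purine, transition)
base 11: T→C (pyrimidine→pyrimidine, transition)
base 12: G→T (purine→pyrimidine, transversion)

2 transitions, 4 transversions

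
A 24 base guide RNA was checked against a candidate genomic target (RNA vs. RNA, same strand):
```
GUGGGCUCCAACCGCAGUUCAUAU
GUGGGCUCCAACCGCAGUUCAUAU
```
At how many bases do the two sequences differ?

0

No positions differ; the sequences are identical.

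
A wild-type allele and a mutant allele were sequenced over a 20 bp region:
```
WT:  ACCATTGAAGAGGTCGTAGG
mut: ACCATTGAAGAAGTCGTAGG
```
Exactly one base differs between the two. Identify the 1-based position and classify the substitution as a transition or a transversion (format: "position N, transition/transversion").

Position 12 changes G→A. G is a purine and A is a purine, so this is a transition.

position 12, transition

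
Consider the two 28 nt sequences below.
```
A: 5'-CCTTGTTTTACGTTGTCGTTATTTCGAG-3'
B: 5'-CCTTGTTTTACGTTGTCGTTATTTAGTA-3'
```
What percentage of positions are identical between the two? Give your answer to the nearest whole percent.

89%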